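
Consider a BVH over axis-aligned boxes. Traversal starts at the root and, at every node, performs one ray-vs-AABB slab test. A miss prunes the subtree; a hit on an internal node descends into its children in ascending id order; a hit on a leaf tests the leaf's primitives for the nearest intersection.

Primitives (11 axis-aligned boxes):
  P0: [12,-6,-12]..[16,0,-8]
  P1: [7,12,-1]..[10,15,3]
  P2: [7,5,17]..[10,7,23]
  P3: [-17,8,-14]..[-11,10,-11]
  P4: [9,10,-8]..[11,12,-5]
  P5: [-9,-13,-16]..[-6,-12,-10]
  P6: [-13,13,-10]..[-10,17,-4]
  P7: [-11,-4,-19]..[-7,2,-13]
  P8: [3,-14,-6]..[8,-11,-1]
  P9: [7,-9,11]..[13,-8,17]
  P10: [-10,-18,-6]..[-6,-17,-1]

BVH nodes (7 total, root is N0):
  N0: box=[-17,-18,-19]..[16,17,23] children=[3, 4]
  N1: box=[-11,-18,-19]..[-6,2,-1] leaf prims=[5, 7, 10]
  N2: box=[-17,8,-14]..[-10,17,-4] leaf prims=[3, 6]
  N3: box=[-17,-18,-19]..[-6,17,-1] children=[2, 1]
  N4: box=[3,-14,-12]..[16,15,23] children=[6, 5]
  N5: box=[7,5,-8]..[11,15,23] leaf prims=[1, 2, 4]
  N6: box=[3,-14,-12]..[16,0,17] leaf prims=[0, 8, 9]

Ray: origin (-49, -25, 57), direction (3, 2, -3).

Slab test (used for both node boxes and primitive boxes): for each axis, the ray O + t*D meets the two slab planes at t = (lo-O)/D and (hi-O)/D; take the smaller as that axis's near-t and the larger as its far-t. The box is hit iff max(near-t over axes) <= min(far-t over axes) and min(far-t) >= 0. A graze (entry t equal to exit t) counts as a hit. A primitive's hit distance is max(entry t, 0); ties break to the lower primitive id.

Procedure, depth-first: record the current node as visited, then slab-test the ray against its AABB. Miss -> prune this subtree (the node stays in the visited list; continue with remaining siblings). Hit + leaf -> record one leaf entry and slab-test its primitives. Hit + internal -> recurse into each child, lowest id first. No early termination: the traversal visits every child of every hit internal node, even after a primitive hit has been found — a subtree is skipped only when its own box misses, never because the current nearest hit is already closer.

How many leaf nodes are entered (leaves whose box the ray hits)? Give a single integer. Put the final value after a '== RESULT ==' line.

Trace the traversal:
N0 x:[32/3,65/3] y:[7/2,21] z:[34/3,76/3] -> hit [34/3,21], descend [3, 4]
  N3 x:[32/3,43/3] y:[7/2,21] z:[58/3,76/3] -> miss, prune
  N4 x:[52/3,65/3] y:[11/2,20] z:[34/3,23] -> hit [52/3,20], descend [5, 6]
    N5 x:[56/3,20] y:[15,20] z:[34/3,65/3] -> hit [56/3,20] leaf, test {P1@t=56/3, P2(miss), P4(miss)}
    N6 x:[52/3,65/3] y:[11/2,25/2] z:[40/3,23] -> miss, prune

5 AABB tests over nodes [0, 3, 4, 5, 6]; 1 leaf entered; closest P1.

== RESULT ==
1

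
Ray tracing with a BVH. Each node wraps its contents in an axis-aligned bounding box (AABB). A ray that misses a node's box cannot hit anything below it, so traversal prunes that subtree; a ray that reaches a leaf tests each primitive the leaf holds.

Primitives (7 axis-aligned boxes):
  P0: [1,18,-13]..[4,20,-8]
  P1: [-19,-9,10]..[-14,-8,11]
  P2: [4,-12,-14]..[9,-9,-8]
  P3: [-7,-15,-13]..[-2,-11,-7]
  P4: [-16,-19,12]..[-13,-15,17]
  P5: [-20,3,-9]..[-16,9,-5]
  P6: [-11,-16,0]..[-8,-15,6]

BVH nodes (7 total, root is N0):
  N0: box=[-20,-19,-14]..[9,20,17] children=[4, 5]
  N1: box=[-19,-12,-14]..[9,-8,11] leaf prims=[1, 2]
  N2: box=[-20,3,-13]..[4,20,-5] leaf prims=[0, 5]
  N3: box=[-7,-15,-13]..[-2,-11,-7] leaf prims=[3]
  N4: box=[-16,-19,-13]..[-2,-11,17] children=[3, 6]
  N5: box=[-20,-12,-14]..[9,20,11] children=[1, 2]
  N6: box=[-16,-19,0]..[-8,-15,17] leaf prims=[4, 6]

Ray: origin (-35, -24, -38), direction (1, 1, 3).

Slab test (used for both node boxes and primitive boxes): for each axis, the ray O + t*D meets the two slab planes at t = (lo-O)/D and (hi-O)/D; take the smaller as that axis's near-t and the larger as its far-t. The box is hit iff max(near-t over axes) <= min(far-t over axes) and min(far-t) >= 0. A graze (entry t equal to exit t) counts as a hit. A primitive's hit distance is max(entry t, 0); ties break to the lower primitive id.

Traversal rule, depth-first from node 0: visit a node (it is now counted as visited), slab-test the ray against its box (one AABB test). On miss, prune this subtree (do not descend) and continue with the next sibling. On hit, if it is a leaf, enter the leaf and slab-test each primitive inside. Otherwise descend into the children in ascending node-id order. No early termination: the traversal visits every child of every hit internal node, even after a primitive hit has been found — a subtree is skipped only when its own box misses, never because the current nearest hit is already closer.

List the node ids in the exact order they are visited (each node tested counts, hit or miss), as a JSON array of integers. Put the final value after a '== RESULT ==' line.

Trace the traversal:
N0 x:[15,44] y:[5,44] z:[8,55/3] -> hit [15,55/3], descend [4, 5]
  N4 x:[19,33] y:[5,13] z:[25/3,55/3] -> miss, prune
  N5 x:[15,44] y:[12,44] z:[8,49/3] -> hit [15,49/3], descend [1, 2]
    N1 x:[16,44] y:[12,16] z:[8,49/3] -> hit [16,16] leaf, test {P1@t=16, P2(miss)}
    N2 x:[15,39] y:[27,44] z:[25/3,11] -> miss, prune

5 AABB tests over nodes [0, 4, 5, 1, 2]; 1 leaf entered; closest P1.

== RESULT ==
[0, 4, 5, 1, 2]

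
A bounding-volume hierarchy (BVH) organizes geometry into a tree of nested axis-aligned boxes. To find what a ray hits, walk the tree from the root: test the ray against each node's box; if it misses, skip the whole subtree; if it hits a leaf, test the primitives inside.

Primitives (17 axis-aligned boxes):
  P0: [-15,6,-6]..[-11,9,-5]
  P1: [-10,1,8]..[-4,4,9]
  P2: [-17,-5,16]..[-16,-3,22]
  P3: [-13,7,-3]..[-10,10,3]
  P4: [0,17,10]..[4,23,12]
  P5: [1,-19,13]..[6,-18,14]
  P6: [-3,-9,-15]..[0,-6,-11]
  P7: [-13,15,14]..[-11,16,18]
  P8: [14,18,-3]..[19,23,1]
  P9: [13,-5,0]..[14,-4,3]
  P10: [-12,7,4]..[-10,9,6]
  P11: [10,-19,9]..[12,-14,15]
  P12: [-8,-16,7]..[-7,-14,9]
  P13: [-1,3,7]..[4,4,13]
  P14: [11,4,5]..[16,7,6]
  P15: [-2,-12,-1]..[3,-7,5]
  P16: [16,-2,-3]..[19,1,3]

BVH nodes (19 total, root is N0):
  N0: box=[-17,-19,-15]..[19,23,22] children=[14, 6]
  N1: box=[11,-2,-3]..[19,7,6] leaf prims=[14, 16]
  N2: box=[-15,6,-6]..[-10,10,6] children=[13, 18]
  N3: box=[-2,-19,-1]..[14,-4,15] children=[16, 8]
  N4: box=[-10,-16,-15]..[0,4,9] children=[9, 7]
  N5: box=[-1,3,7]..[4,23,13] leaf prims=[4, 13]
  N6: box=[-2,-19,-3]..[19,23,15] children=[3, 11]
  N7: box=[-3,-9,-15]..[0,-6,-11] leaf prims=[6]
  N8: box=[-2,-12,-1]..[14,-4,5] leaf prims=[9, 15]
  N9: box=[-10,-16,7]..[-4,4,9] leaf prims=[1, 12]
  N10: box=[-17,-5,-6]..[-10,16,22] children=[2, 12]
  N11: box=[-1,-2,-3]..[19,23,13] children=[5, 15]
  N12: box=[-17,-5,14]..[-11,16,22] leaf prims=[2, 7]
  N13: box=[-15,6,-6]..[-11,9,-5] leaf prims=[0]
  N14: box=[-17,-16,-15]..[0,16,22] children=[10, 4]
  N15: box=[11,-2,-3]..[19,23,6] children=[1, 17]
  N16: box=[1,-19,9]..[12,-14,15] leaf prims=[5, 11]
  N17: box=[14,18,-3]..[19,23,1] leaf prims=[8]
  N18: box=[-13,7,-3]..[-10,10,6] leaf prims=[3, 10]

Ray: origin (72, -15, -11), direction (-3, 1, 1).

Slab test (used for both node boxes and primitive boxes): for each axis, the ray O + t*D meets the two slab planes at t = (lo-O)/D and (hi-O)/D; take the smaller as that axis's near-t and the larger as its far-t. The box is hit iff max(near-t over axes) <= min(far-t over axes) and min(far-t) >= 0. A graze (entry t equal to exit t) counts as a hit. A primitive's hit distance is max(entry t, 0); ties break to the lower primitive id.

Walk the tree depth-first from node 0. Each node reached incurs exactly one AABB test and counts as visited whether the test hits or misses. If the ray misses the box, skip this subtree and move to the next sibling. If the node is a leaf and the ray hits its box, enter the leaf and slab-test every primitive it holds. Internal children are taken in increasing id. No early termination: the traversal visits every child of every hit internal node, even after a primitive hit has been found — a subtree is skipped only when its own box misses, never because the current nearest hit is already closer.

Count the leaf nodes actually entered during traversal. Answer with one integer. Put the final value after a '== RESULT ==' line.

Traverse from the root:
N0 x:[53/3,89/3] y:[-4,38] z:[-4,33] -> hit [53/3,89/3], descend [6, 14]
  N6 x:[53/3,74/3] y:[-4,38] z:[8,26] -> hit [53/3,74/3], descend [3, 11]
    N3 x:[58/3,74/3] y:[-4,11] z:[10,26] -> miss, prune
    N11 x:[53/3,73/3] y:[13,38] z:[8,24] -> hit [53/3,24], descend [5, 15]
      N5 x:[68/3,73/3] y:[18,38] z:[18,24] -> hit [68/3,24] leaf, test {P4(miss), P13(miss)}
      N15 x:[53/3,61/3] y:[13,38] z:[8,17] -> miss, prune
  N14 x:[24,89/3] y:[-1,31] z:[-4,33] -> hit [24,89/3], descend [4, 10]
    N4 x:[24,82/3] y:[-1,19] z:[-4,20] -> miss, prune
    N10 x:[82/3,89/3] y:[10,31] z:[5,33] -> hit [82/3,89/3], descend [2, 12]
      N2 x:[82/3,29] y:[21,25] z:[5,17] -> miss, prune
      N12 x:[83/3,89/3] y:[10,31] z:[25,33] -> hit [83/3,89/3] leaf, test {P2(miss), P7(miss)}

order=[0, 6, 3, 11, 5, 15, 14, 4, 10, 2, 12]  |boxes|=11  |leaves|=2  hit=miss

== RESULT ==
2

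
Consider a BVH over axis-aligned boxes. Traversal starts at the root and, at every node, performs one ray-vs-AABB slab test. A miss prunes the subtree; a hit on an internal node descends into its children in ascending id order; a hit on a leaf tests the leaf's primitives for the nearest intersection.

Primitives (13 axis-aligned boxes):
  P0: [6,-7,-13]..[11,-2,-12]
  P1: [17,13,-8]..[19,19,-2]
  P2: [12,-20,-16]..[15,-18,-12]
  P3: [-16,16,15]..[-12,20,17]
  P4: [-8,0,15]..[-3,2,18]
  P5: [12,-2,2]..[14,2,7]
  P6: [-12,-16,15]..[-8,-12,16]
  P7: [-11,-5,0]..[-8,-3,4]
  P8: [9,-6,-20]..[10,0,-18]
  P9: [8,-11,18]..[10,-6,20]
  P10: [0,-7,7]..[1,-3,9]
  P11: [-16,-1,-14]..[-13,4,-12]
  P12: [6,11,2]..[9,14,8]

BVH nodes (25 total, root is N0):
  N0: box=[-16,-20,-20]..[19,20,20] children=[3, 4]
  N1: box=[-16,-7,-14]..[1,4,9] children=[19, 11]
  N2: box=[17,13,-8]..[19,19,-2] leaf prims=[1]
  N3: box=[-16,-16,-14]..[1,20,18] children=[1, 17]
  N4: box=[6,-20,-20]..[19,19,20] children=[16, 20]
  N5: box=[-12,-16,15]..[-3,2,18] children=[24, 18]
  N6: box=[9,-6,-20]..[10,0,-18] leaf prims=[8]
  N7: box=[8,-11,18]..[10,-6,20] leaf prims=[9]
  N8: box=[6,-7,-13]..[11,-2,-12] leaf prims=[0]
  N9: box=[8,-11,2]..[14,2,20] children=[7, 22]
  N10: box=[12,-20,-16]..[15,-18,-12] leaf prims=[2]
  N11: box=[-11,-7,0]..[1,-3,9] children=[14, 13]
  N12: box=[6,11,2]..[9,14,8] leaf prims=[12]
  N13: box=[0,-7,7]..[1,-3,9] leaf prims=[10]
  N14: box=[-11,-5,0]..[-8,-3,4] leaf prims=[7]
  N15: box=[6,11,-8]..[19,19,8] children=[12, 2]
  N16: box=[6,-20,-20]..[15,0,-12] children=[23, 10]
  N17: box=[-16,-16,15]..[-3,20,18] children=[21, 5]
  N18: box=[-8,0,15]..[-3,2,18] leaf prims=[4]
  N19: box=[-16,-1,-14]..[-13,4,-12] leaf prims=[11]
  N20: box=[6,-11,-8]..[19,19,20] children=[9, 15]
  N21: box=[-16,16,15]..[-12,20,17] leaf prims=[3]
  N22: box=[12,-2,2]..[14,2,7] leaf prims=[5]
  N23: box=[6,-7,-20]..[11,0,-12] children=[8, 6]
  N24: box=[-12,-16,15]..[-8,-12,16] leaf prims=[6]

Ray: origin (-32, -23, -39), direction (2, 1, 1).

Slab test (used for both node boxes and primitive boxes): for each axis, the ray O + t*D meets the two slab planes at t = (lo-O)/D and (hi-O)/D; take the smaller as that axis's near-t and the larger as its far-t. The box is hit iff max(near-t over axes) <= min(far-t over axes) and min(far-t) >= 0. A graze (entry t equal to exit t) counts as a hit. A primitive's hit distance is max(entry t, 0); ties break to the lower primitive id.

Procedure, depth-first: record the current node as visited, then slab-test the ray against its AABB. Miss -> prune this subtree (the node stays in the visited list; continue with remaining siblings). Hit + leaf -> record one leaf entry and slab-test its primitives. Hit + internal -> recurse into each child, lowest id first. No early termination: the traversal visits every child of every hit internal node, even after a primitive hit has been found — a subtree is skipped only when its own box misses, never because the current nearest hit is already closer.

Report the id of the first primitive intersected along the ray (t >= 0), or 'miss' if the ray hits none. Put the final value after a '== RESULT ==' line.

Trace the traversal:
N0 x:[8,51/2] y:[3,43] z:[19,59] -> hit [19,51/2], descend [3, 4]
  N3 x:[8,33/2] y:[7,43] z:[25,57] -> miss, prune
  N4 x:[19,51/2] y:[3,42] z:[19,59] -> hit [19,51/2], descend [16, 20]
    N16 x:[19,47/2] y:[3,23] z:[19,27] -> hit [19,23], descend [10, 23]
      N10 x:[22,47/2] y:[3,5] z:[23,27] -> miss, prune
      N23 x:[19,43/2] y:[16,23] z:[19,27] -> hit [19,43/2], descend [6, 8]
        N6 x:[41/2,21] y:[17,23] z:[19,21] -> hit [41/2,21] leaf, test {P8@t=41/2}
        N8 x:[19,43/2] y:[16,21] z:[26,27] -> miss, prune
    N20 x:[19,51/2] y:[12,42] z:[31,59] -> miss, prune

Visited [0, 3, 4, 16, 10, 23, 6, 8, 20]. Tests: 9 box, 1 leaf. Nearest: P8.

== RESULT ==
8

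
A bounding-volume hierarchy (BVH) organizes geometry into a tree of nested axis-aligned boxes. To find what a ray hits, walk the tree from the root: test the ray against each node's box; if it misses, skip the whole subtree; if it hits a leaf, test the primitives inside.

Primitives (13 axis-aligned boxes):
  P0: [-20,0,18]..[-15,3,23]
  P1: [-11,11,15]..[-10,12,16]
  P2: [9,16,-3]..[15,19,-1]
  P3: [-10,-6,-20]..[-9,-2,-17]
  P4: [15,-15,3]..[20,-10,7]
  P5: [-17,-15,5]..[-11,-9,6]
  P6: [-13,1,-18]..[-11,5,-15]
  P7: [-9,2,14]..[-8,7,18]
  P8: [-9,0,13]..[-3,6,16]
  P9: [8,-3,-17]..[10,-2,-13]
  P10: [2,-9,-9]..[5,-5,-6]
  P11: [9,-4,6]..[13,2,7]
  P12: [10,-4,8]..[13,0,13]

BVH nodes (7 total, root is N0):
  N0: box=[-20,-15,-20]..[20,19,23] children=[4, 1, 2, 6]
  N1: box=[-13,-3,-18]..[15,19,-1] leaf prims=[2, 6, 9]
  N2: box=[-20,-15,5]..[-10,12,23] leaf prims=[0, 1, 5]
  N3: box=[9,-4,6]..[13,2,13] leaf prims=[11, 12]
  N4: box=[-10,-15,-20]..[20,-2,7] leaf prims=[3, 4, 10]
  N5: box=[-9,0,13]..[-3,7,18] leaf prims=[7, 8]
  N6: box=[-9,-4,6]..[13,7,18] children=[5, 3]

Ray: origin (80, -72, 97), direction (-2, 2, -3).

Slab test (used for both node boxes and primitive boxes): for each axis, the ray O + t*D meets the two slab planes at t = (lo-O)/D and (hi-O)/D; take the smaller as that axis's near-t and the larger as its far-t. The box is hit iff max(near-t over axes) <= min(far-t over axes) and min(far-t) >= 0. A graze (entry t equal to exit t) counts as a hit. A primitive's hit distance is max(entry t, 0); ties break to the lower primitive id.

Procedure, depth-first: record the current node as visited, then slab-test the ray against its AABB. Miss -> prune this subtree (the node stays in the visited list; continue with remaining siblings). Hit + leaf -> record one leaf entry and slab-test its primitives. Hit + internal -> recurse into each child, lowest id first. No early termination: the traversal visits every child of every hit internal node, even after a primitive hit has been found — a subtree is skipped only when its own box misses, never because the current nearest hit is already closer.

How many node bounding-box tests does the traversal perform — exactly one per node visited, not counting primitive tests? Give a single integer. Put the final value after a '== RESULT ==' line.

Trace the traversal:
N0 x:[30,50] y:[57/2,91/2] z:[74/3,39] -> hit [30,39], descend [1, 2, 4, 6]
  N1 x:[65/2,93/2] y:[69/2,91/2] z:[98/3,115/3] -> hit [69/2,115/3] leaf, test {P2(miss), P6(miss), P9(miss)}
  N2 x:[45,50] y:[57/2,42] z:[74/3,92/3] -> miss, prune
  N4 x:[30,45] y:[57/2,35] z:[30,39] -> hit [30,35] leaf, test {P3(miss), P4@t=30, P10(miss)}
  N6 x:[67/2,89/2] y:[34,79/2] z:[79/3,91/3] -> miss, prune

Visited [0, 1, 2, 4, 6]. Tests: 5 box, 2 leaf. Nearest: P4.

== RESULT ==
5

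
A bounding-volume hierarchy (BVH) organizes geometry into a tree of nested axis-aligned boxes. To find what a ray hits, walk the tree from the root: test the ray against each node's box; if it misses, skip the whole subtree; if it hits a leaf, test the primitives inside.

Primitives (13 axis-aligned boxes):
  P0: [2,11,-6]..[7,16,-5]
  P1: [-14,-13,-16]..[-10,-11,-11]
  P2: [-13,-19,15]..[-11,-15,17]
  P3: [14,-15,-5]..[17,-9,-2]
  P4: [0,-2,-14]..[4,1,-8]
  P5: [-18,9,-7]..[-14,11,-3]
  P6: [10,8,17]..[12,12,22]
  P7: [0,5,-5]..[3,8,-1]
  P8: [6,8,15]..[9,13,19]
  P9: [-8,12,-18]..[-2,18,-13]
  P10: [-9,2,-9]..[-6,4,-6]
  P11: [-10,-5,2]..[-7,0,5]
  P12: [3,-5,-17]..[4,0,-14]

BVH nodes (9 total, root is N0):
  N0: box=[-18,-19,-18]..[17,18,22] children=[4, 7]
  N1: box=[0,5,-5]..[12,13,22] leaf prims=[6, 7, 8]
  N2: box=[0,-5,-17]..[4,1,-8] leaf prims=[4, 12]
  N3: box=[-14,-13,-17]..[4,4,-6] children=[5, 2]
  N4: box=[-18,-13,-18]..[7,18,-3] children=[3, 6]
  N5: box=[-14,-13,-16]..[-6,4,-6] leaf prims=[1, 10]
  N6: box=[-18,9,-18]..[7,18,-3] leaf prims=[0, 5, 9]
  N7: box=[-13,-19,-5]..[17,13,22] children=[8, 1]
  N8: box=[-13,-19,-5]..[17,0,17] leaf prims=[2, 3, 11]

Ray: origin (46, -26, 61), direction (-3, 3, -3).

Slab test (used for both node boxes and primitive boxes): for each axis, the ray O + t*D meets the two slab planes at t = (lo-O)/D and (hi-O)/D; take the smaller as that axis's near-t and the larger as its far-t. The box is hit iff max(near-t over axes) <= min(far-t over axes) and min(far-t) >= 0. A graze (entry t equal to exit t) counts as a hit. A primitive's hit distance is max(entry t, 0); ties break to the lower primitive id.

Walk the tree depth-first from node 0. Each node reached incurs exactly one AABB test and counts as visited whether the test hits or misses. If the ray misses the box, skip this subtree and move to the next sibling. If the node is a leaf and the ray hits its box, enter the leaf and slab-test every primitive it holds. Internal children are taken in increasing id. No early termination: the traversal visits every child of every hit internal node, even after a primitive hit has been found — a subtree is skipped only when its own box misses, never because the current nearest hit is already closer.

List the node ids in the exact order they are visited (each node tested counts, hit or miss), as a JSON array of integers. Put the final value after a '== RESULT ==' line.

Trace the traversal:
N0 x:[29/3,64/3] y:[7/3,44/3] z:[13,79/3] -> hit [13,44/3], descend [4, 7]
  N4 x:[13,64/3] y:[13/3,44/3] z:[64/3,79/3] -> miss, prune
  N7 x:[29/3,59/3] y:[7/3,13] z:[13,22] -> hit [13,13], descend [1, 8]
    N1 x:[34/3,46/3] y:[31/3,13] z:[13,22] -> hit [13,13] leaf, test {P6(miss), P7(miss), P8(miss)}
    N8 x:[29/3,59/3] y:[7/3,26/3] z:[44/3,22] -> miss, prune

5 AABB tests over nodes [0, 4, 7, 1, 8]; 1 leaf entered; closest miss.

== RESULT ==
[0, 4, 7, 1, 8]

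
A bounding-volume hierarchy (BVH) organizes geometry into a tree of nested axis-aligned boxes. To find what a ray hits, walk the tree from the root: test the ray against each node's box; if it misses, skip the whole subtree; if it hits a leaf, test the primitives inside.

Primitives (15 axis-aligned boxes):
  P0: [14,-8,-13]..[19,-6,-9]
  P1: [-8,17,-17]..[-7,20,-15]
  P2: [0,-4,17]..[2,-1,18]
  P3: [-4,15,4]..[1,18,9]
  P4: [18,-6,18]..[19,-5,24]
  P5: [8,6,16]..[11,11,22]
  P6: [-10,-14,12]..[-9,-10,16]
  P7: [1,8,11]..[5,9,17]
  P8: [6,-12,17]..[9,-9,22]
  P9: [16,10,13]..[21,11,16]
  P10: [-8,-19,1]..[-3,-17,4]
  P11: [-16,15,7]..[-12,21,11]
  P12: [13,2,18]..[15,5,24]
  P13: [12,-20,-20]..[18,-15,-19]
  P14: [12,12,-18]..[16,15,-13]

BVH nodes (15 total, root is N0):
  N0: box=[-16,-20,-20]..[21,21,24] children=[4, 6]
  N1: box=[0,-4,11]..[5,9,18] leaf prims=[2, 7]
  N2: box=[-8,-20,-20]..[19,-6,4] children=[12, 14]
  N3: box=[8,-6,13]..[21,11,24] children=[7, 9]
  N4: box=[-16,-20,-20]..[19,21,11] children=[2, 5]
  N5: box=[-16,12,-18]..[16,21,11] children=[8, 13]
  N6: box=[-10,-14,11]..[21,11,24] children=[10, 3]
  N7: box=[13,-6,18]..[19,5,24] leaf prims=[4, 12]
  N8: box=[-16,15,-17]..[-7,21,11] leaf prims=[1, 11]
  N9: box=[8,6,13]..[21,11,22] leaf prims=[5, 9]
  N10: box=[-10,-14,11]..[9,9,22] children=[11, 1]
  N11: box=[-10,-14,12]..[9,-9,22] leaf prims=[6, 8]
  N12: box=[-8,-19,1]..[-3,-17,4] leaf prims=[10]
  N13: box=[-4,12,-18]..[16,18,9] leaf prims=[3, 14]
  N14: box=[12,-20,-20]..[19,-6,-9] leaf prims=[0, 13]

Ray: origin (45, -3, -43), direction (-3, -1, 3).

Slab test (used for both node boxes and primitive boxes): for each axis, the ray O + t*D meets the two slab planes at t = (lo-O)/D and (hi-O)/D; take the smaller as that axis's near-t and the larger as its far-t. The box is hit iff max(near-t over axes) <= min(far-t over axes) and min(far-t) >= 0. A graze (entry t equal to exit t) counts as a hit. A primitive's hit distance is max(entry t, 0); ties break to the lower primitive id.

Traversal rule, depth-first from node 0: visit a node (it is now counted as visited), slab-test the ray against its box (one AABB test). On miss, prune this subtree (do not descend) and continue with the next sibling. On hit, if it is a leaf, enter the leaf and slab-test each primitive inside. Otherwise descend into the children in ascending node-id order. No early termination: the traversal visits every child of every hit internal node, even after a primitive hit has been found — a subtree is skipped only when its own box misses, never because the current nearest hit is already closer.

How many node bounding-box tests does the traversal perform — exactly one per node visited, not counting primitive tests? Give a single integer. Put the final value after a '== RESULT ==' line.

Trace the traversal:
N0 x:[8,61/3] y:[-24,17] z:[23/3,67/3] -> hit [8,17], descend [4, 6]
  N4 x:[26/3,61/3] y:[-24,17] z:[23/3,18] -> hit [26/3,17], descend [2, 5]
    N2 x:[26/3,53/3] y:[3,17] z:[23/3,47/3] -> hit [26/3,47/3], descend [12, 14]
      N12 x:[16,53/3] y:[14,16] z:[44/3,47/3] -> miss, prune
      N14 x:[26/3,11] y:[3,17] z:[23/3,34/3] -> hit [26/3,11] leaf, test {P0(miss), P13(miss)}
    N5 x:[29/3,61/3] y:[-24,-15] z:[25/3,18] -> miss, prune
  N6 x:[8,55/3] y:[-14,11] z:[18,67/3] -> miss, prune

Visited [0, 4, 2, 12, 14, 5, 6]. Tests: 7 box, 1 leaf. Nearest: miss.

== RESULT ==
7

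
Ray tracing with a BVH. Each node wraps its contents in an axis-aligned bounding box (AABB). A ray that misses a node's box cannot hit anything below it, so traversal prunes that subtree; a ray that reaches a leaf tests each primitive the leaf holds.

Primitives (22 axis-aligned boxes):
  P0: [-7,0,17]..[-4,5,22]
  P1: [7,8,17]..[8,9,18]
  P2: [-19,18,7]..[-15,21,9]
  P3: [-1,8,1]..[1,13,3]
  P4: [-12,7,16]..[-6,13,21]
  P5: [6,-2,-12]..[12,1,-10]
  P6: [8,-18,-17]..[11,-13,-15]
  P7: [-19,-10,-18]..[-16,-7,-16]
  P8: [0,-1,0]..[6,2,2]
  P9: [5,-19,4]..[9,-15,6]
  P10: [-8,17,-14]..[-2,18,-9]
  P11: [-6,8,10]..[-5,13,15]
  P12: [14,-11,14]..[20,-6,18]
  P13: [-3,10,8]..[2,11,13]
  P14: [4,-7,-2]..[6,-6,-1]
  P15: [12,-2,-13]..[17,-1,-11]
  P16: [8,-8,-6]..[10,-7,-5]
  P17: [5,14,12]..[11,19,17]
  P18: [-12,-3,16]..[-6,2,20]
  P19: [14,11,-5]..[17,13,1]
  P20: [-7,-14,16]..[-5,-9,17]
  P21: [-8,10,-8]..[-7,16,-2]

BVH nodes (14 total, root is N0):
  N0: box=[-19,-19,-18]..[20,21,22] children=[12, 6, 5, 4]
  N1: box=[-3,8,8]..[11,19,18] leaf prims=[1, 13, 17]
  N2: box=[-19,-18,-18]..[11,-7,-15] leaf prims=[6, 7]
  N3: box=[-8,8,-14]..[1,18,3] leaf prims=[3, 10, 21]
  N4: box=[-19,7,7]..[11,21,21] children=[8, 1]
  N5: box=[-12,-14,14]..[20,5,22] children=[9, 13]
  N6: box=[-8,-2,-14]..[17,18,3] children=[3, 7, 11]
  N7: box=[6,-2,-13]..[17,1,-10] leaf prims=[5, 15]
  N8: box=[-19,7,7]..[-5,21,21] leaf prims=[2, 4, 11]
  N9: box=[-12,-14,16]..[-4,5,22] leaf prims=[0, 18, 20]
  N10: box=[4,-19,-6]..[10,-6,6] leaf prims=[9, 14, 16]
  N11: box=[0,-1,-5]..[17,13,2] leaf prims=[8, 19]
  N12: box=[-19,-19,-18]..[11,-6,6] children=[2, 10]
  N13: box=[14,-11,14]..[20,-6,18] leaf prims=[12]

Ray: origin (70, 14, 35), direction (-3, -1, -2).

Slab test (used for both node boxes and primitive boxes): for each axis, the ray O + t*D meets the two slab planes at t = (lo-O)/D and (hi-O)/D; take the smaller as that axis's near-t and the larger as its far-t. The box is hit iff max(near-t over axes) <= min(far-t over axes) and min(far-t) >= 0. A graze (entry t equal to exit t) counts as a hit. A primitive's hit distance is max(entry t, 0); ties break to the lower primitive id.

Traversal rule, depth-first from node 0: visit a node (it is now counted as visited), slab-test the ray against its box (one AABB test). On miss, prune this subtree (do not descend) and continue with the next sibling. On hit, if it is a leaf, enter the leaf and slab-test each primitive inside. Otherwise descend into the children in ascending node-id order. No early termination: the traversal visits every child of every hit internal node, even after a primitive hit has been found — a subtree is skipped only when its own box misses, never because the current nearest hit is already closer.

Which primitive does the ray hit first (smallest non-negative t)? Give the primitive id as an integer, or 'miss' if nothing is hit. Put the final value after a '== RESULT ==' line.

Walk:
N0 x:[50/3,89/3] y:[-7,33] z:[13/2,53/2] -> hit [50/3,53/2], descend [4, 5, 6, 12]
  N4 x:[59/3,89/3] y:[-7,7] z:[7,14] -> miss, prune
  N5 x:[50/3,82/3] y:[9,28] z:[13/2,21/2] -> miss, prune
  N6 x:[53/3,26] y:[-4,16] z:[16,49/2] -> miss, prune
  N12 x:[59/3,89/3] y:[20,33] z:[29/2,53/2] -> hit [20,53/2], descend [2, 10]
    N2 x:[59/3,89/3] y:[21,32] z:[25,53/2] -> hit [25,53/2] leaf, test {P6(miss), P7(miss)}
    N10 x:[20,22] y:[20,33] z:[29/2,41/2] -> hit [20,41/2] leaf, test {P9(miss), P14(miss), P16(miss)}

Summary -> nodes [0, 4, 5, 6, 12, 2, 10]; box-tests=7; leaf-entries=2; first=miss

== RESULT ==
miss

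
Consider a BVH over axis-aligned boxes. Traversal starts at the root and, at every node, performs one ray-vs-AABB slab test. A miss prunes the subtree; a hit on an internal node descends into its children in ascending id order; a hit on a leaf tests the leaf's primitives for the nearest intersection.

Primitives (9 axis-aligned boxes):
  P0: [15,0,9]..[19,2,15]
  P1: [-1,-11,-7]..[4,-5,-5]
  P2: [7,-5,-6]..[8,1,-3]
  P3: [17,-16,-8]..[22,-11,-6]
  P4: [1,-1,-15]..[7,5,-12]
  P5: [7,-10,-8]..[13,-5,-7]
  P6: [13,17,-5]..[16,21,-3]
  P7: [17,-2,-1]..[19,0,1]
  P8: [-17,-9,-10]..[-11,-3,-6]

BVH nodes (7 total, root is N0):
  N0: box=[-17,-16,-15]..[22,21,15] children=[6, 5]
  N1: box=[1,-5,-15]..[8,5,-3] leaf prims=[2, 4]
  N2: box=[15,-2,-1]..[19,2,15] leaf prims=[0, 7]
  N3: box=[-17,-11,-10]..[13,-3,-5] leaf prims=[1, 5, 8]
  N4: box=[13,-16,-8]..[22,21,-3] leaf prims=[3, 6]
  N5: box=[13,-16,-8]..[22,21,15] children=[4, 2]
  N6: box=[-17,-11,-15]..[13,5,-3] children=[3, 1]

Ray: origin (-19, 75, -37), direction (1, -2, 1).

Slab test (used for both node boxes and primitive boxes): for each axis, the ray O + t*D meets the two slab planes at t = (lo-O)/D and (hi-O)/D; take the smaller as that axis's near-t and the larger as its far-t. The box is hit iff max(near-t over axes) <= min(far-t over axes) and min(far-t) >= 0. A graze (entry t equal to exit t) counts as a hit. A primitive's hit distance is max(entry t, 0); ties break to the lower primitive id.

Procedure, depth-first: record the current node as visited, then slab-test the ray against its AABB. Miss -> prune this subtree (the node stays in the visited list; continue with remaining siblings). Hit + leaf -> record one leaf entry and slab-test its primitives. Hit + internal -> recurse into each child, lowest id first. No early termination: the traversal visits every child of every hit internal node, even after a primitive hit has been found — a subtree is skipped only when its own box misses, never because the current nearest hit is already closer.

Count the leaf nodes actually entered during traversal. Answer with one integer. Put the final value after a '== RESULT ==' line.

Trace the traversal:
N0 x:[2,41] y:[27,91/2] z:[22,52] -> hit [27,41], descend [5, 6]
  N5 x:[32,41] y:[27,91/2] z:[29,52] -> hit [32,41], descend [2, 4]
    N2 x:[34,38] y:[73/2,77/2] z:[36,52] -> hit [73/2,38] leaf, test {P0(miss), P7@t=75/2}
    N4 x:[32,41] y:[27,91/2] z:[29,34] -> hit [32,34] leaf, test {P3(miss), P6(miss)}
  N6 x:[2,32] y:[35,43] z:[22,34] -> miss, prune

5 AABB tests over nodes [0, 5, 2, 4, 6]; 2 leaves entered; closest P7.

== RESULT ==
2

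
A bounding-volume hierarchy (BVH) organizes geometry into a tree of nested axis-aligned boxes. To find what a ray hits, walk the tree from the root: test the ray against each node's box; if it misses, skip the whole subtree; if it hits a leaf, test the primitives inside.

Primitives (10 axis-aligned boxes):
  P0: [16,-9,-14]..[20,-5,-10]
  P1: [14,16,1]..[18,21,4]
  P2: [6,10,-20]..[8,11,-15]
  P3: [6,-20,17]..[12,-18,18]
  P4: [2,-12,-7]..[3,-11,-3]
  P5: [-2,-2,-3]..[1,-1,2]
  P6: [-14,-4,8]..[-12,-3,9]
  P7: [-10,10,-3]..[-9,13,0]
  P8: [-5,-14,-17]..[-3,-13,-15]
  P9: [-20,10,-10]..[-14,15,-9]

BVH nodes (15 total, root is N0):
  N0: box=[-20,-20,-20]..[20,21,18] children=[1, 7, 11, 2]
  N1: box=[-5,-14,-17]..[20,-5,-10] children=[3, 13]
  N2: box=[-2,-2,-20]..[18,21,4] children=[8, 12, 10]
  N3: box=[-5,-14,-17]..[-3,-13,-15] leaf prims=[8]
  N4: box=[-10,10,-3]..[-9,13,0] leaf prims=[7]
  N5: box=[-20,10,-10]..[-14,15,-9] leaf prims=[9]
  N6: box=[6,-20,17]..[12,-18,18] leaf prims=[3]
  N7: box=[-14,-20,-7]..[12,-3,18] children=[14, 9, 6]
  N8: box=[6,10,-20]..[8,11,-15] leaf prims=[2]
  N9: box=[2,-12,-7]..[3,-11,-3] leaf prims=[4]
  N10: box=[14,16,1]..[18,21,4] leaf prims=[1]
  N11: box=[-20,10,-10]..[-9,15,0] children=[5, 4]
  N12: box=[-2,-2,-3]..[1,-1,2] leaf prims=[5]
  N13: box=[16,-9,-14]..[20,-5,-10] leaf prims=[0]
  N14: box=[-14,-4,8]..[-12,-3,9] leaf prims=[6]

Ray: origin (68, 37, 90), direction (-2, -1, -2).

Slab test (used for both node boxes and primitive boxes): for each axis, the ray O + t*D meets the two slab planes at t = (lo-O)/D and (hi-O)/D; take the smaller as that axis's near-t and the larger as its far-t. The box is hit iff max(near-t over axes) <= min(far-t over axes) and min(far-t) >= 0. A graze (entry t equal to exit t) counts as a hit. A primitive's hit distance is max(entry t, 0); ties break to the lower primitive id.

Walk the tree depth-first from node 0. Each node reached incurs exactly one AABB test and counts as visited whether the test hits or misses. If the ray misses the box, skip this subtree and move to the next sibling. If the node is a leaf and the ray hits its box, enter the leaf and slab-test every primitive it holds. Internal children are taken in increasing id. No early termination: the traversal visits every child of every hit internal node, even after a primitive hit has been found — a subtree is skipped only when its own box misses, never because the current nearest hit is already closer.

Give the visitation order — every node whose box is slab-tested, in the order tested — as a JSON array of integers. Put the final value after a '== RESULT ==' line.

Walk:
N0 x:[24,44] y:[16,57] z:[36,55] -> hit [36,44], descend [1, 2, 7, 11]
  N1 x:[24,73/2] y:[42,51] z:[50,107/2] -> miss, prune
  N2 x:[25,35] y:[16,39] z:[43,55] -> miss, prune
  N7 x:[28,41] y:[40,57] z:[36,97/2] -> hit [40,41], descend [6, 9, 14]
    N6 x:[28,31] y:[55,57] z:[36,73/2] -> miss, prune
    N9 x:[65/2,33] y:[48,49] z:[93/2,97/2] -> miss, prune
    N14 x:[40,41] y:[40,41] z:[81/2,41] -> hit [81/2,41] leaf, test {P6@t=81/2}
  N11 x:[77/2,44] y:[22,27] z:[45,50] -> miss, prune

Summary -> nodes [0, 1, 2, 7, 6, 9, 14, 11]; box-tests=8; leaf-entries=1; first=P6

== RESULT ==
[0, 1, 2, 7, 6, 9, 14, 11]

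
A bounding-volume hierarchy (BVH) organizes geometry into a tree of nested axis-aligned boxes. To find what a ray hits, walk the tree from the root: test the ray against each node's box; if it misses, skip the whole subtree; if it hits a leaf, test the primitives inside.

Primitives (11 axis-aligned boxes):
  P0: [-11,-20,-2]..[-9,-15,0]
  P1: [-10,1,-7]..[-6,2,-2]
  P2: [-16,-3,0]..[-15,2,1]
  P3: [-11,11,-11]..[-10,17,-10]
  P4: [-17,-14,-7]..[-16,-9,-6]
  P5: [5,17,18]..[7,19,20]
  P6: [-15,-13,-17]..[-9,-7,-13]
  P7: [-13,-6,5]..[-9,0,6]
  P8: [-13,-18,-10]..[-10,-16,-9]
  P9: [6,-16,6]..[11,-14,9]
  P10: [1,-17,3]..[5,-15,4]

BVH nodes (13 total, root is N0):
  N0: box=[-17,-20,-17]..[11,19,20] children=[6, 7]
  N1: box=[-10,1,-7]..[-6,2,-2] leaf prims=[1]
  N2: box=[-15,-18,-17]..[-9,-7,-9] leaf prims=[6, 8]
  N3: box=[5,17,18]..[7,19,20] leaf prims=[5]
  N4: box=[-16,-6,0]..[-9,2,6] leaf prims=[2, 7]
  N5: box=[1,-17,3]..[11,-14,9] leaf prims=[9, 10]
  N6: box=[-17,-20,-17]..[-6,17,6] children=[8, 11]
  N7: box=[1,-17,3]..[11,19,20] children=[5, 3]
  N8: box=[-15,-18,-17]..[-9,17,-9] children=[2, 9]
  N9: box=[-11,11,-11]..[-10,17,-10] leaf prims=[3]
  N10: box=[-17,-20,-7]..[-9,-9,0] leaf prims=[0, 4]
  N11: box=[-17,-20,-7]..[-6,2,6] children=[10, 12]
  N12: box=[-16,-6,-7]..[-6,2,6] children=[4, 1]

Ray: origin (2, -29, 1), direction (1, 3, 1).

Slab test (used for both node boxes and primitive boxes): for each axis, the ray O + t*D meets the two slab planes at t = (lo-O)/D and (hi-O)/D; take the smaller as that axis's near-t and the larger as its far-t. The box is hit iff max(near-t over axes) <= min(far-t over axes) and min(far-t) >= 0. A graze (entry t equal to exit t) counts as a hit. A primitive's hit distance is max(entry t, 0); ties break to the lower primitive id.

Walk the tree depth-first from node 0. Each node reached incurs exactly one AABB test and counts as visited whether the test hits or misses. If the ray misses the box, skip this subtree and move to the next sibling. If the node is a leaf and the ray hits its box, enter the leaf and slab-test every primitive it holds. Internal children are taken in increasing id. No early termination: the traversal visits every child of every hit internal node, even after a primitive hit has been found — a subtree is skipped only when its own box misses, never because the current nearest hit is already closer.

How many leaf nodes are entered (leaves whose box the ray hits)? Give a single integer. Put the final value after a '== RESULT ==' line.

Trace the traversal:
N0 x:[-19,9] y:[3,16] z:[-18,19] -> hit [3,9], descend [6, 7]
  N6 x:[-19,-8] y:[3,46/3] z:[-18,5] -> miss, prune
  N7 x:[-1,9] y:[4,16] z:[2,19] -> hit [4,9], descend [3, 5]
    N3 x:[3,5] y:[46/3,16] z:[17,19] -> miss, prune
    N5 x:[-1,9] y:[4,5] z:[2,8] -> hit [4,5] leaf, test {P9@t=5, P10(miss)}

order=[0, 6, 7, 3, 5]  |boxes|=5  |leaves|=1  hit=P9

== RESULT ==
1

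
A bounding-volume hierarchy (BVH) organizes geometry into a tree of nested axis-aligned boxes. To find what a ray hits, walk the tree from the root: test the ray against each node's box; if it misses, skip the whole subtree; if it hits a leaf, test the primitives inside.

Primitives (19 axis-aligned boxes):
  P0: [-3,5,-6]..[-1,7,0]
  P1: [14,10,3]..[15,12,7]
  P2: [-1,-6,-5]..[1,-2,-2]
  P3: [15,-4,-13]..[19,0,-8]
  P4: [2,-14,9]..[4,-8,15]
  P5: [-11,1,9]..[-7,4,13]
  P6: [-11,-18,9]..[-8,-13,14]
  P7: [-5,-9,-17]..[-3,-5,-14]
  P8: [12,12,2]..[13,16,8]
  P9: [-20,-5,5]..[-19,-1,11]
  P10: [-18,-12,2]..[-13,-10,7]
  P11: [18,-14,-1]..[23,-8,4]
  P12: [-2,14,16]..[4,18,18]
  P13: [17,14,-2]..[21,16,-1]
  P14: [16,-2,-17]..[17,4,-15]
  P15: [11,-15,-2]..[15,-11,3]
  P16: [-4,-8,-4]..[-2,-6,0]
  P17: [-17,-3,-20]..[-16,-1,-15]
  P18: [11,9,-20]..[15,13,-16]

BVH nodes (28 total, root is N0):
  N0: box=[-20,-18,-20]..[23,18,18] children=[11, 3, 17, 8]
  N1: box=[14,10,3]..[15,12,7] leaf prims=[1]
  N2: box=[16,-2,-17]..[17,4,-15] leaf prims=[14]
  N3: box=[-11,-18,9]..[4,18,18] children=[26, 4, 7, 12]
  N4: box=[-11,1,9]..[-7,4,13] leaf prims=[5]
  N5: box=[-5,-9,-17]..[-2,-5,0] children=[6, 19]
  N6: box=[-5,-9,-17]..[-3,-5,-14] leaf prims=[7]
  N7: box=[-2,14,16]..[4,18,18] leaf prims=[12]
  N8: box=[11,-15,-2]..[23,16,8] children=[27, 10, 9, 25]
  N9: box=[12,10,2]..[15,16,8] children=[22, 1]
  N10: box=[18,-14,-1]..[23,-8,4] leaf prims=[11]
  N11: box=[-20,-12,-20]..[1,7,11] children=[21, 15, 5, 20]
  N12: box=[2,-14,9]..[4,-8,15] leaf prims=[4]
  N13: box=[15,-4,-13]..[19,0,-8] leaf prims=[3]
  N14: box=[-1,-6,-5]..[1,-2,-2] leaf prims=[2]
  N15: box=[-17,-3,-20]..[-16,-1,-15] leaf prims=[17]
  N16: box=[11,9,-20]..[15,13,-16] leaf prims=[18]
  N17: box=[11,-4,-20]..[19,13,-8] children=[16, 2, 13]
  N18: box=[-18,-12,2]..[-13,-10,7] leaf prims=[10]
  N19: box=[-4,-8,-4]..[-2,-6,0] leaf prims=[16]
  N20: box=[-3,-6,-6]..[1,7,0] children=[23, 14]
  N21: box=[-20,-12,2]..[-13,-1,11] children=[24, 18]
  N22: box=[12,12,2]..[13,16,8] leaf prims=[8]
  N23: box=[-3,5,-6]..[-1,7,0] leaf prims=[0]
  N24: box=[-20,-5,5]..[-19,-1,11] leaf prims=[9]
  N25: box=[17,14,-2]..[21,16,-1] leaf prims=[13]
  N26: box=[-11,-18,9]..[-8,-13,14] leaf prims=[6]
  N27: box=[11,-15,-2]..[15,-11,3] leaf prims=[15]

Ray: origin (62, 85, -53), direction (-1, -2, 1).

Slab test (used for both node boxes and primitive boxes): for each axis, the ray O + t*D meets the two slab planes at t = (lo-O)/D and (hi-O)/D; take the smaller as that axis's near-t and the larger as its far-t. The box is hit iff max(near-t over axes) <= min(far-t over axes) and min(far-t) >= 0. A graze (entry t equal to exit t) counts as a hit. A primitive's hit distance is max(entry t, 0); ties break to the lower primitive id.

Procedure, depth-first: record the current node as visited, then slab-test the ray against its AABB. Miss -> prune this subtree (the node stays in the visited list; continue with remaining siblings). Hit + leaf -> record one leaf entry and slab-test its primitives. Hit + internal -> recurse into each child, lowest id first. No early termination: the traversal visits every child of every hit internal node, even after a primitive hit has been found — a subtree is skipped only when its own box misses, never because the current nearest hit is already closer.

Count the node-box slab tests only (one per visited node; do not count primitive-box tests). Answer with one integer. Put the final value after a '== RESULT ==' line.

Trace the traversal:
N0 x:[39,82] y:[67/2,103/2] z:[33,71] -> hit [39,103/2], descend [3, 8, 11, 17]
  N3 x:[58,73] y:[67/2,103/2] z:[62,71] -> miss, prune
  N8 x:[39,51] y:[69/2,50] z:[51,61] -> miss, prune
  N11 x:[61,82] y:[39,97/2] z:[33,64] -> miss, prune
  N17 x:[43,51] y:[36,89/2] z:[33,45] -> hit [43,89/2], descend [2, 13, 16]
    N2 x:[45,46] y:[81/2,87/2] z:[36,38] -> miss, prune
    N13 x:[43,47] y:[85/2,89/2] z:[40,45] -> hit [43,89/2] leaf, test {P3@t=43}
    N16 x:[47,51] y:[36,38] z:[33,37] -> miss, prune

Visited [0, 3, 8, 11, 17, 2, 13, 16]. Tests: 8 box, 1 leaf. Nearest: P3.

== RESULT ==
8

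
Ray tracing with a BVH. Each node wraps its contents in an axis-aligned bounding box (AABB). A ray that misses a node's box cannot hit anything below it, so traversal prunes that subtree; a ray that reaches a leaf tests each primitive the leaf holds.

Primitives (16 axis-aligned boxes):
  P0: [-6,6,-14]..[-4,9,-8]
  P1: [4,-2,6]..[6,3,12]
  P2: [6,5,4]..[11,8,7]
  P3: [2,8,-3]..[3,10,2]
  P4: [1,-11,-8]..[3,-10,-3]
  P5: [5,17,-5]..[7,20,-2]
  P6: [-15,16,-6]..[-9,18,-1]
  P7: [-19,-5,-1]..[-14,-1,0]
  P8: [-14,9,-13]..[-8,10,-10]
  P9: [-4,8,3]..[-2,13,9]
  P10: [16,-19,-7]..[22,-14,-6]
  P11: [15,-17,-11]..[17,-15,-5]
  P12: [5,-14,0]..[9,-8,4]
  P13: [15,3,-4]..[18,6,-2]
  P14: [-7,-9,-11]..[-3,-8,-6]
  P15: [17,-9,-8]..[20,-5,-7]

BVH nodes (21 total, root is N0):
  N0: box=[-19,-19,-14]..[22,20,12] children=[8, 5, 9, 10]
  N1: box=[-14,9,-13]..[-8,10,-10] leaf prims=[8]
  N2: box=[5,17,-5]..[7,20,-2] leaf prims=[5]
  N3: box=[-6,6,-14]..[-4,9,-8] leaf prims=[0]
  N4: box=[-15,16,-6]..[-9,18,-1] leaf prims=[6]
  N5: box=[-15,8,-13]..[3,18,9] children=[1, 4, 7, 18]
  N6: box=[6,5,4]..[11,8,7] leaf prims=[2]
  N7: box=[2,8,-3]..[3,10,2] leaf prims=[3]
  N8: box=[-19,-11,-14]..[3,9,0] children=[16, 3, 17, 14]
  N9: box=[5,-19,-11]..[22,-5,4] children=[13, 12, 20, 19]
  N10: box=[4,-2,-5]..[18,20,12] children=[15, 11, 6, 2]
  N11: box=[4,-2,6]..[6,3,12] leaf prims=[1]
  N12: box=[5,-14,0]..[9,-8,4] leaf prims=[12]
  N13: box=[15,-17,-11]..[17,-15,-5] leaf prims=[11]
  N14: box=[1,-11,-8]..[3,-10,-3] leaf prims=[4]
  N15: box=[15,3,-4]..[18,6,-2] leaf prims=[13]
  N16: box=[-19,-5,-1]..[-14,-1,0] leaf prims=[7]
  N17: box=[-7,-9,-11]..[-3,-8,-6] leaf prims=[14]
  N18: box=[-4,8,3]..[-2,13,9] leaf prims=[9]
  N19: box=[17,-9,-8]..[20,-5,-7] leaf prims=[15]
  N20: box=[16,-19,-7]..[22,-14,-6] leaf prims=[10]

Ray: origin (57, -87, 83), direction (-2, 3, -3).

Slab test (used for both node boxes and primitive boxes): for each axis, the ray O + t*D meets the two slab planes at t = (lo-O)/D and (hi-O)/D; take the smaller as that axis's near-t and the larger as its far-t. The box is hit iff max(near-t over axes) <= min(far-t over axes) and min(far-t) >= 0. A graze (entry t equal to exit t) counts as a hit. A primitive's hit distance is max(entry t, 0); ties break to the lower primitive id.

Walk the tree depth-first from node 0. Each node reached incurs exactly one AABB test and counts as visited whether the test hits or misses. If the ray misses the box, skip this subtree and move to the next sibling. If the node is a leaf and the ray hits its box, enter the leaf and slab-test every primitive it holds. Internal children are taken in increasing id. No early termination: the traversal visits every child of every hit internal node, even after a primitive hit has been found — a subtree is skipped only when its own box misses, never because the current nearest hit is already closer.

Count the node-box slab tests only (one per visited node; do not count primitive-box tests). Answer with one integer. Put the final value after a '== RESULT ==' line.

Traverse from the root:
N0 x:[35/2,38] y:[68/3,107/3] z:[71/3,97/3] -> hit [71/3,97/3], descend [5, 8, 9, 10]
  N5 x:[27,36] y:[95/3,35] z:[74/3,32] -> hit [95/3,32], descend [1, 4, 7, 18]
    N1 x:[65/2,71/2] y:[32,97/3] z:[31,32] -> miss, prune
    N4 x:[33,36] y:[103/3,35] z:[28,89/3] -> miss, prune
    N7 x:[27,55/2] y:[95/3,97/3] z:[27,86/3] -> miss, prune
    N18 x:[59/2,61/2] y:[95/3,100/3] z:[74/3,80/3] -> miss, prune
  N8 x:[27,38] y:[76/3,32] z:[83/3,97/3] -> hit [83/3,32], descend [3, 14, 16, 17]
    N3 x:[61/2,63/2] y:[31,32] z:[91/3,97/3] -> hit [31,63/2] leaf, test {P0@t=31}
    N14 x:[27,28] y:[76/3,77/3] z:[86/3,91/3] -> miss, prune
    N16 x:[71/2,38] y:[82/3,86/3] z:[83/3,28] -> miss, prune
    N17 x:[30,32] y:[26,79/3] z:[89/3,94/3] -> miss, prune
  N9 x:[35/2,26] y:[68/3,82/3] z:[79/3,94/3] -> miss, prune
  N10 x:[39/2,53/2] y:[85/3,107/3] z:[71/3,88/3] -> miss, prune

Summary -> nodes [0, 5, 1, 4, 7, 18, 8, 3, 14, 16, 17, 9, 10]; box-tests=13; leaf-entries=1; first=P0

== RESULT ==
13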